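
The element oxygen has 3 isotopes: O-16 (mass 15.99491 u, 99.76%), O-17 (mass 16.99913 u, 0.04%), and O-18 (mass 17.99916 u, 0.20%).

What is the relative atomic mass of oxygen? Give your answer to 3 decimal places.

15.999 u

Average mass = Σ (abundance × isotope mass) = 0.9976 × 15.99491 + 0.0004 × 16.99913 + 0.0020 × 17.99916
= 15.956522 + 0.006800 + 0.035998 = 15.999320 u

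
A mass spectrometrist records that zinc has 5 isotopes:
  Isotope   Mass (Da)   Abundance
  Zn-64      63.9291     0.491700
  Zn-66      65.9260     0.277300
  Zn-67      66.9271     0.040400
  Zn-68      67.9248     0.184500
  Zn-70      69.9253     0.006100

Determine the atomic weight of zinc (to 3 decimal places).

65.378 Da

Ar = Σ fᵢ·mᵢ = 0.491700 × 63.9291 + 0.277300 × 65.9260 + 0.040400 × 66.9271 + 0.184500 × 67.9248 + 0.006100 × 69.9253
= 31.43394 + 18.28128 + 2.70385 + 12.53213 + 0.42654 = 65.37774 Da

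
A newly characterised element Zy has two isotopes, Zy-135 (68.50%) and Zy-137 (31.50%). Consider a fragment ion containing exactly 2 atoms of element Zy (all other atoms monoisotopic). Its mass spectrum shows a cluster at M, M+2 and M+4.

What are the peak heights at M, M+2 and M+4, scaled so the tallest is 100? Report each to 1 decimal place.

100.0 : 92.0 : 21.1

The 2 Zy atoms are independent, so intensities follow the terms of (0.6850 + 0.3150)^2.
P(M) = 0.6850^2 = 0.469225
P(M+2) = 2 × 0.6850^1 × 0.3150^1 = 0.431550
P(M+4) = 0.3150^2 = 0.099225
The M peak is largest (0.469225); scaling to 100 gives 100.0 : 92.0 : 21.1.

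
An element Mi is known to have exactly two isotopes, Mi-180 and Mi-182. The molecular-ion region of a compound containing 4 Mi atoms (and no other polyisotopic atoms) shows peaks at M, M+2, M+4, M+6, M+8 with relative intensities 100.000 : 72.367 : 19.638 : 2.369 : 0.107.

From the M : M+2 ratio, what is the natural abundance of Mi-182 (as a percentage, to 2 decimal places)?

15.32%

Let p = fractional abundance of Mi-180. I(M+2)/I(M) = [C(4,1)·p^3·(1−p)] / p^4 = 4·(1−p)/p = 72.367/100.000 = 0.7237
(1−p)/p = 0.7237/4 = 0.1809  ⇒  p = 1/(1 + 0.1809) = 0.8468
Mi-180: 84.68%, Mi-182: 15.32%.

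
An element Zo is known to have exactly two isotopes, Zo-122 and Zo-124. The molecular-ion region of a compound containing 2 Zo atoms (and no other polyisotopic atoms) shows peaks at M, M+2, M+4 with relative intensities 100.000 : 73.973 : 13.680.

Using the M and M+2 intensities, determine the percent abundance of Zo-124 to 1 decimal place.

27.0%

If p is the fraction of Zo that is Zo-122, then I(M+2)/I(M) = [C(2,1)·p^1·(1−p)] / p^2 = 2·(1−p)/p = 73.973/100.000 = 0.7397
(1−p)/p = 0.7397/2 = 0.3699  ⇒  p = 1/(1 + 0.3699) = 0.7300
Zo-122: 73.0%, Zo-124: 27.0%.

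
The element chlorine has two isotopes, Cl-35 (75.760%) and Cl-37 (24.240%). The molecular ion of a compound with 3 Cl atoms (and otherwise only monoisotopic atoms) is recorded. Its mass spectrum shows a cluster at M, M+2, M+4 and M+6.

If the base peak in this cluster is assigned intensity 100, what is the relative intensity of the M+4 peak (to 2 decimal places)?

30.71

(0.75760 + 0.24240)^3 gives M 0.4348, M+2 0.4174, M+4 0.1335, M+6 0.0142; the largest is M.
P(M) = C(3,0) × 0.75760^3 × 0.24240^0 = 1 × 0.4348304 × 1.0000 = 0.434830 (base)
P(M+4) = C(3,2) × 0.75760^1 × 0.24240^2 = 3 × 0.7576 × 0.05875776 = 0.133545
Relative intensity = 0.133545 / 0.434830 × 100 = 30.71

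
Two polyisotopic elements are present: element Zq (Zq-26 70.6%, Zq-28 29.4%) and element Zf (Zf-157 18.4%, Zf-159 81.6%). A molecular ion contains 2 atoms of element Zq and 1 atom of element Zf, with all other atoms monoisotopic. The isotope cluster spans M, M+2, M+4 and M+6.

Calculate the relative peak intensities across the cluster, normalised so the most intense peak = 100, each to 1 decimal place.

19.0 : 100.0 : 73.4 : 14.6

Element Zq pattern (n=2): 0.498436 : 0.415128 : 0.086436
Element Zf pattern (n=1): 0.1840 : 0.8160
Convolve the two distributions (both contribute in 2-u steps):
  M: 0.498436×0.1840 = 0.091712
  M+2: 0.498436×0.8160 + 0.415128×0.1840 = 0.483107
  M+4: 0.415128×0.8160 + 0.086436×0.1840 = 0.354649
  M+6: 0.086436×0.8160 = 0.070532
Scale to base peak (0.483107) = 100: 19.0 : 100.0 : 73.4 : 14.6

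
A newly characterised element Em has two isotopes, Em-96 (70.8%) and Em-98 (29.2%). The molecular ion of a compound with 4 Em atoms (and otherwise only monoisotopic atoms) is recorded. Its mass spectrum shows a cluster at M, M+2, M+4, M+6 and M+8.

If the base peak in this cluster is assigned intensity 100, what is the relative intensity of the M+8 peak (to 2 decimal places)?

Term probabilities: M 0.2513, M+2 0.4145, M+4 0.2564, M+6 0.0705, M+8 0.0073. Base peak = M+2.
P(M+2) = C(4,1) × 0.708^3 × 0.292^1 = 4 × 0.35489491 × 0.2920 = 0.414517 (base)
P(M+8) = C(4,4) × 0.708^0 × 0.292^4 = 1 × 1.0000 × 0.00726995 = 0.007270
Relative intensity = 0.007270 / 0.414517 × 100 = 1.75

1.75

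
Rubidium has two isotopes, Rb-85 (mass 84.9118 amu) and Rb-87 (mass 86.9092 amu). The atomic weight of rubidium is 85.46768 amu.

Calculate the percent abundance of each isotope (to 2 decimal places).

With x = fraction of Rb-85 (so Rb-87 is 1 − x):
84.9118·x + 86.9092·(1 − x) = 85.46768
(84.9118 − 86.9092)·x = 85.46768 − 86.9092
x = -1.44152 / -1.9974 = 0.72170 → 72.17% Rb-85, 27.83% Rb-87.

Rb-85: 72.17%, Rb-87: 27.83%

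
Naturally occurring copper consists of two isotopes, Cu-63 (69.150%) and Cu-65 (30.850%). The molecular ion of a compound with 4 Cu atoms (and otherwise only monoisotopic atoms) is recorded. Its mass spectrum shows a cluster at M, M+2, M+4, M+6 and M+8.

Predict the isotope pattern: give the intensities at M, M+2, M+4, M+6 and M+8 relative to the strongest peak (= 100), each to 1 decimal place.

Each Cu atom is independently Cu-63 (p = 0.69150) or Cu-65 (q = 0.30850); the cluster is the binomial expansion (p + q)^4.
P(M) = 0.69150^4 = 0.228649
P(M+2) = 4 × 0.69150^3 × 0.30850^1 = 0.408030
P(M+4) = 6 × 0.69150^2 × 0.30850^2 = 0.273052
P(M+6) = 4 × 0.69150^1 × 0.30850^3 = 0.081212
P(M+8) = 0.30850^4 = 0.009058
The M+2 peak is largest (0.408030); scaling to 100 gives 56.0 : 100.0 : 66.9 : 19.9 : 2.2.

56.0 : 100.0 : 66.9 : 19.9 : 2.2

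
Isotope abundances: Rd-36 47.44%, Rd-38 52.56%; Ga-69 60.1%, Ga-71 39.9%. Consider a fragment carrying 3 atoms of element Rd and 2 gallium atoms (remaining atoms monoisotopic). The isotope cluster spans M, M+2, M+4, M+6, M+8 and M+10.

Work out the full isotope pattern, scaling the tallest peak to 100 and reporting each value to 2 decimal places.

Element Rd pattern (n=3): 0.10676626 : 0.35486729 : 0.39316663 : 0.14519982
Gallium pattern (n=2): 0.361201 : 0.479598 : 0.159201
Convolve the two distributions (both contribute in 2-u steps):
  M: 0.10676626×0.361201 = 0.038564
  M+2: 0.10676626×0.479598 + 0.35486729×0.361201 = 0.179383
  M+4: 0.10676626×0.159201 + 0.35486729×0.479598 + 0.39316663×0.361201 = 0.329203
  M+6: 0.35486729×0.159201 + 0.39316663×0.479598 + 0.14519982×0.361201 = 0.297503
  M+8: 0.39316663×0.159201 + 0.14519982×0.479598 = 0.132230
  M+10: 0.14519982×0.159201 = 0.023116
Scale to base peak (0.329203) = 100: 11.71 : 54.49 : 100.00 : 90.37 : 40.17 : 7.02

11.71 : 54.49 : 100.00 : 90.37 : 40.17 : 7.02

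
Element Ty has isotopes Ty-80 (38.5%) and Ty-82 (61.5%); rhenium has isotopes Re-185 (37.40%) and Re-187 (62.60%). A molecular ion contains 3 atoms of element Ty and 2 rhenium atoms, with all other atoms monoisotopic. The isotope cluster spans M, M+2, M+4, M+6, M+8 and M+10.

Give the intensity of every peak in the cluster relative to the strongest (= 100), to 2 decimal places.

2.32 : 18.87 : 61.44 : 100.00 : 81.37 : 26.48

Element Ty pattern (n=3): 0.05706663 : 0.27347512 : 0.43684987 : 0.23260837
Rhenium pattern (n=2): 0.139876 : 0.468248 : 0.391876
Convolve the two distributions (both contribute in 2-u steps):
  M: 0.05706663×0.139876 = 0.007982
  M+2: 0.05706663×0.468248 + 0.27347512×0.139876 = 0.064974
  M+4: 0.05706663×0.391876 + 0.27347512×0.468248 + 0.43684987×0.139876 = 0.211522
  M+6: 0.27347512×0.391876 + 0.43684987×0.468248 + 0.23260837×0.139876 = 0.344259
  M+8: 0.43684987×0.391876 + 0.23260837×0.468248 = 0.280109
  M+10: 0.23260837×0.391876 = 0.091154
Scale to base peak (0.344259) = 100: 2.32 : 18.87 : 61.44 : 100.00 : 81.37 : 26.48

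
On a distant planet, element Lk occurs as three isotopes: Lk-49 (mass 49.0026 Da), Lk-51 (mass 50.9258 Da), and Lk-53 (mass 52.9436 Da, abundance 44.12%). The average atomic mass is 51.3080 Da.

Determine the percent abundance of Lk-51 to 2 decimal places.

Let x and y be the fractions of Lk-49 and Lk-51. Then x + y = 1 − 0.4412 = 0.5588 and 49.0026x + 50.9258y = 51.3080 − 0.4412×52.9436 = 27.94928368.
Substituting: 49.0026x + 50.9258(0.5588 − x) = 27.94928368
(49.0026 − 50.9258)x = -0.50805336  ⇒  x = 0.26417, y = 0.29463
Lk-49: 26.42%, Lk-51: 29.46%.

29.46%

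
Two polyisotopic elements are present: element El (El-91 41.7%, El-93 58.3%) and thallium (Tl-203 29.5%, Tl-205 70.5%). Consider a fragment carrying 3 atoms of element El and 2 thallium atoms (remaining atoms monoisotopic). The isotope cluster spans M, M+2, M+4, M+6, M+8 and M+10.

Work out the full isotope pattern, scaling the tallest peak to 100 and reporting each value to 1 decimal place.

1.8 : 16.4 : 57.8 : 100.0 : 85.1 : 28.5

Element El pattern (n=3): 0.07251171 : 0.30413186 : 0.42520114 : 0.19815529
Thallium pattern (n=2): 0.087025 : 0.41595 : 0.497025
Convolve the two distributions (both contribute in 2-u steps):
  M: 0.07251171×0.087025 = 0.006310
  M+2: 0.07251171×0.41595 + 0.30413186×0.087025 = 0.056628
  M+4: 0.07251171×0.497025 + 0.30413186×0.41595 + 0.42520114×0.087025 = 0.199547
  M+6: 0.30413186×0.497025 + 0.42520114×0.41595 + 0.19815529×0.087025 = 0.345268
  M+8: 0.42520114×0.497025 + 0.19815529×0.41595 = 0.293758
  M+10: 0.19815529×0.497025 = 0.098488
Scale to base peak (0.345268) = 100: 1.8 : 16.4 : 57.8 : 100.0 : 85.1 : 28.5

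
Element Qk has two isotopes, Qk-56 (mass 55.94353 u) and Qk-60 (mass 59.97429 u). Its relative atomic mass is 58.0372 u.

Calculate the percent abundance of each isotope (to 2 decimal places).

Qk-56: 48.06%, Qk-60: 51.94%

With x = fraction of Qk-56 (so Qk-60 is 1 − x):
55.94353·x + 59.97429·(1 − x) = 58.0372
(55.94353 − 59.97429)·x = 58.0372 − 59.97429
x = -1.93709 / -4.03076 = 0.48058 → 48.06% Qk-56, 51.94% Qk-60.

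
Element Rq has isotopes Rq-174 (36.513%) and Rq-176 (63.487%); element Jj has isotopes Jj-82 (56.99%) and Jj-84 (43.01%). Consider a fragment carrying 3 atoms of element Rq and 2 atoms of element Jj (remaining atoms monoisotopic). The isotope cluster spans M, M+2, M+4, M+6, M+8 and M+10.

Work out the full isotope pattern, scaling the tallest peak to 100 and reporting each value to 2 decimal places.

4.56 : 30.69 : 79.90 : 100.00 : 59.77 : 13.66

Element Rq pattern (n=3): 0.0486791 : 0.25392245 : 0.4415078 : 0.25589065
Element Jj pattern (n=2): 0.32478601 : 0.49022798 : 0.18498601
Convolve the two distributions (both contribute in 2-u steps):
  M: 0.0486791×0.32478601 = 0.015810
  M+2: 0.0486791×0.49022798 + 0.25392245×0.32478601 = 0.106334
  M+4: 0.0486791×0.18498601 + 0.25392245×0.49022798 + 0.4415078×0.32478601 = 0.276880
  M+6: 0.25392245×0.18498601 + 0.4415078×0.49022798 + 0.25589065×0.32478601 = 0.346521
  M+8: 0.4415078×0.18498601 + 0.25589065×0.49022798 = 0.207118
  M+10: 0.25589065×0.18498601 = 0.047336
Scale to base peak (0.346521) = 100: 4.56 : 30.69 : 79.90 : 100.00 : 59.77 : 13.66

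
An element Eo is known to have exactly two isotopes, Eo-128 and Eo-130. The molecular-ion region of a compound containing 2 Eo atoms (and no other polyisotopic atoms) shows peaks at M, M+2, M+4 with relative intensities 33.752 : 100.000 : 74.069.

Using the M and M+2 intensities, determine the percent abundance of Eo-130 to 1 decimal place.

If p is the fraction of Eo that is Eo-128, then I(M+2)/I(M) = [C(2,1)·p^1·(1−p)] / p^2 = 2·(1−p)/p = 100.000/33.752 = 2.9628
(1−p)/p = 2.9628/2 = 1.4814  ⇒  p = 1/(1 + 1.4814) = 0.4030
Eo-128: 40.3%, Eo-130: 59.7%.

59.7%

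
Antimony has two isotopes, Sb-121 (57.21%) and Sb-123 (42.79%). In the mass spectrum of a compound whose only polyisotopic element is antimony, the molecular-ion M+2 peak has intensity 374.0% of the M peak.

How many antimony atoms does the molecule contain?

5

With n Sb atoms, P(M+2)/P(M) = C(n,1)·p^(n−1)q / p^n = n·q/p = n · 0.4279/0.5721.
n = 3.740 × 0.5721/0.4279 = 5.00 ≈ 5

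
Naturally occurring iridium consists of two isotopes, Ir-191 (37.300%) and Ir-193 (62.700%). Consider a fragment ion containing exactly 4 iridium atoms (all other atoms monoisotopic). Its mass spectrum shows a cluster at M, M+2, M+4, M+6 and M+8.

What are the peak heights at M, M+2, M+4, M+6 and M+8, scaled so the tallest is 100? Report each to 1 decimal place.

5.3 : 35.4 : 89.2 : 100.0 : 42.0

Each Ir atom is independently Ir-191 (p = 0.37300) or Ir-193 (q = 0.62700); the cluster is the binomial expansion (p + q)^4.
P(M) = 0.37300^4 = 0.019357
P(M+2) = 4 × 0.37300^3 × 0.62700^1 = 0.130153
P(M+4) = 6 × 0.37300^2 × 0.62700^2 = 0.328174
P(M+6) = 4 × 0.37300^1 × 0.62700^3 = 0.367766
P(M+8) = 0.62700^4 = 0.154550
The M+6 peak is largest (0.367766); scaling to 100 gives 5.3 : 35.4 : 89.2 : 100.0 : 42.0.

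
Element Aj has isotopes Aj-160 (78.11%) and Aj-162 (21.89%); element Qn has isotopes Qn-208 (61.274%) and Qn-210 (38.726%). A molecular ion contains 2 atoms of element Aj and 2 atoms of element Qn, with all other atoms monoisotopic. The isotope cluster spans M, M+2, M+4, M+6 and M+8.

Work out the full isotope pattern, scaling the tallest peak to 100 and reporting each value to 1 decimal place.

54.8 : 100.0 : 65.0 : 17.7 : 1.7

Element Aj pattern (n=2): 0.61011721 : 0.34196558 : 0.04791721
Element Qn pattern (n=2): 0.37545031 : 0.47457938 : 0.14997031
Convolve the two distributions (both contribute in 2-u steps):
  M: 0.61011721×0.37545031 = 0.229069
  M+2: 0.61011721×0.47457938 + 0.34196558×0.37545031 = 0.417940
  M+4: 0.61011721×0.14997031 + 0.34196558×0.47457938 + 0.04791721×0.37545031 = 0.271780
  M+6: 0.34196558×0.14997031 + 0.04791721×0.47457938 = 0.074025
  M+8: 0.04791721×0.14997031 = 0.007186
Scale to base peak (0.417940) = 100: 54.8 : 100.0 : 65.0 : 17.7 : 1.7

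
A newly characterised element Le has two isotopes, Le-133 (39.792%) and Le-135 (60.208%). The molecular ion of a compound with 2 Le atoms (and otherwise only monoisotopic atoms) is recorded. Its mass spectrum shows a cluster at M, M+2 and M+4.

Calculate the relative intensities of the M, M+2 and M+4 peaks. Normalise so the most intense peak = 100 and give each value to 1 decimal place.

The 2 Le atoms are independent, so intensities follow the terms of (0.39792 + 0.60208)^2.
P(M) = 0.39792^2 = 0.158340
P(M+2) = 2 × 0.39792^1 × 0.60208^1 = 0.479159
P(M+4) = 0.60208^2 = 0.362500
The M+2 peak is largest (0.479159); scaling to 100 gives 33.0 : 100.0 : 75.7.

33.0 : 100.0 : 75.7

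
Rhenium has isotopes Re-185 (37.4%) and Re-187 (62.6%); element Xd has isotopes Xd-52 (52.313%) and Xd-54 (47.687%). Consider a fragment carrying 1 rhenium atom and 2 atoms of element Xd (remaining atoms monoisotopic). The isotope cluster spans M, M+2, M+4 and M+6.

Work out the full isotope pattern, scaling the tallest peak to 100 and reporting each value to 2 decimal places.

25.76 : 90.07 : 100.00 : 35.82

Rhenium pattern (n=1): 0.3740 : 0.6260
Element Xd pattern (n=2): 0.273665 : 0.49893001 : 0.227405
Convolve the two distributions (both contribute in 2-u steps):
  M: 0.3740×0.273665 = 0.102351
  M+2: 0.3740×0.49893001 + 0.6260×0.273665 = 0.357914
  M+4: 0.3740×0.227405 + 0.6260×0.49893001 = 0.397380
  M+6: 0.6260×0.227405 = 0.142356
Scale to base peak (0.397380) = 100: 25.76 : 90.07 : 100.00 : 35.82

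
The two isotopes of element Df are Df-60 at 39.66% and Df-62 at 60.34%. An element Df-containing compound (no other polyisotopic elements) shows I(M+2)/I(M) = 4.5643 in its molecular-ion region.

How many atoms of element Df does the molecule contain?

With n Df atoms, P(M+2)/P(M) = C(n,1)·p^(n−1)q / p^n = n·q/p = n · 0.6034/0.3966.
n = 4.5643 × 0.3966/0.6034 = 3.00 ≈ 3

3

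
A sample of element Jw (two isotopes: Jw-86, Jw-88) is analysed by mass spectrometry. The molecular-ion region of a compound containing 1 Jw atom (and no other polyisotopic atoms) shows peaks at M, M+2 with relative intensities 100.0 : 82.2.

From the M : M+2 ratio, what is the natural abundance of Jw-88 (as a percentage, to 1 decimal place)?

45.1%

If p is the fraction of Jw that is Jw-86, then I(M+2)/I(M) = [C(1,1)·p^0·(1−p)] / p^1 = 1·(1−p)/p = 82.2/100.0 = 0.8220
(1−p)/p = 0.8220/1 = 0.8220  ⇒  p = 1/(1 + 0.8220) = 0.5488
Jw-86: 54.9%, Jw-88: 45.1%.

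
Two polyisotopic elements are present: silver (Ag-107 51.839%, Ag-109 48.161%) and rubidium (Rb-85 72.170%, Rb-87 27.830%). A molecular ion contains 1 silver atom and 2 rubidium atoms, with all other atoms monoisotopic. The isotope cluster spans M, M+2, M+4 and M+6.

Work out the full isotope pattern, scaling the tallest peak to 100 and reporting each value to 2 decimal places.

Silver pattern (n=1): 0.51839 : 0.48161
Rubidium pattern (n=2): 0.52085089 : 0.40169822 : 0.07745089
Convolve the two distributions (both contribute in 2-u steps):
  M: 0.51839×0.52085089 = 0.270004
  M+2: 0.51839×0.40169822 + 0.48161×0.52085089 = 0.459083
  M+4: 0.51839×0.07745089 + 0.48161×0.40169822 = 0.233612
  M+6: 0.48161×0.07745089 = 0.037301
Scale to base peak (0.459083) = 100: 58.81 : 100.00 : 50.89 : 8.13

58.81 : 100.00 : 50.89 : 8.13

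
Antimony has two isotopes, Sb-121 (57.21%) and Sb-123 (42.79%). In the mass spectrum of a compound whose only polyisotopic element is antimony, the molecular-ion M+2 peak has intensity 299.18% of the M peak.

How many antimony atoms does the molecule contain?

4

With n Sb atoms, P(M+2)/P(M) = C(n,1)·p^(n−1)q / p^n = n·q/p = n · 0.4279/0.5721.
n = 2.9918 × 0.5721/0.4279 = 4.00 ≈ 4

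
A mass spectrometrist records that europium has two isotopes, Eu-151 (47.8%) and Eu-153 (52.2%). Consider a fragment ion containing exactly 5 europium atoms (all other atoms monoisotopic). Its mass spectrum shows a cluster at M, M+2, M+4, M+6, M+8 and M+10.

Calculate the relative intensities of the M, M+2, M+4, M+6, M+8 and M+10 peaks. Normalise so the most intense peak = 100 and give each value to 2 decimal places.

7.68 : 41.93 : 91.57 : 100.00 : 54.60 : 11.93

Each Eu atom is independently Eu-151 (p = 0.478) or Eu-153 (q = 0.522); the cluster is the binomial expansion (p + q)^5.
P(M) = 0.478^5 = 0.024954
P(M+2) = 5 × 0.478^4 × 0.522^1 = 0.136255
P(M+4) = 10 × 0.478^3 × 0.522^2 = 0.297594
P(M+6) = 10 × 0.478^2 × 0.522^3 = 0.324988
P(M+8) = 5 × 0.478^1 × 0.522^4 = 0.177452
P(M+10) = 0.522^5 = 0.038757
The M+6 peak is largest (0.324988); scaling to 100 gives 7.68 : 41.93 : 91.57 : 100.00 : 54.60 : 11.93.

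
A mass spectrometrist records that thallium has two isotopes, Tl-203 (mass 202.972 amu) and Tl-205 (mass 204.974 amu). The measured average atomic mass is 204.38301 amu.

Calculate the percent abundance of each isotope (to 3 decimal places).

Let x be the fractional abundance of Tl-203; then Tl-205 has abundance 1 − x.
202.972·x + 204.974·(1 − x) = 204.38301
(202.972 − 204.974)·x = 204.38301 − 204.974
x = -0.59099 / -2.002 = 0.29520 → 29.520% Tl-203, 70.480% Tl-205.

Tl-203: 29.520%, Tl-205: 70.480%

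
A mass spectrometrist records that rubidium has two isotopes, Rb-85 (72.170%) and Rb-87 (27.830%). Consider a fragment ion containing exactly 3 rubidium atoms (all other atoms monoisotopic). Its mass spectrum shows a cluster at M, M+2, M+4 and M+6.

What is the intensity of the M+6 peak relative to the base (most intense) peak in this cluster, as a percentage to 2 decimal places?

4.96%

(0.72170 + 0.27830)^3 gives M 0.3759, M+2 0.4349, M+4 0.1677, M+6 0.0216; the largest is M+2.
P(M+2) = C(3,1) × 0.72170^2 × 0.27830^1 = 3 × 0.52085089 × 0.2783 = 0.434858 (base)
P(M+6) = C(3,3) × 0.72170^0 × 0.27830^3 = 1 × 1.0000 × 0.02155458 = 0.021555
Relative intensity = 0.021555 / 0.434858 × 100 = 4.96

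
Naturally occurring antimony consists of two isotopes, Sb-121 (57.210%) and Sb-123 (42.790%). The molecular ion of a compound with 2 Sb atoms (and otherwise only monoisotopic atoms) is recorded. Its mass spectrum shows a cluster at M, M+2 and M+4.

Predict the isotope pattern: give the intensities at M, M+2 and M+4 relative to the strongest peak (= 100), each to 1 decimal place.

Each Sb atom is independently Sb-121 (p = 0.57210) or Sb-123 (q = 0.42790); the cluster is the binomial expansion (p + q)^2.
P(M) = 0.57210^2 = 0.327298
P(M+2) = 2 × 0.57210^1 × 0.42790^1 = 0.489603
P(M+4) = 0.42790^2 = 0.183098
The M+2 peak is largest (0.489603); scaling to 100 gives 66.8 : 100.0 : 37.4.

66.8 : 100.0 : 37.4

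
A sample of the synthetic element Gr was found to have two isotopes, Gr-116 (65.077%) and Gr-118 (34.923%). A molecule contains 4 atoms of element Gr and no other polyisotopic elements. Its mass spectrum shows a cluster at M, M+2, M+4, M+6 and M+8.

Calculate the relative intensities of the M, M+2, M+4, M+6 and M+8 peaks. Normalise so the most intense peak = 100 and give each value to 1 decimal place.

46.6 : 100.0 : 80.5 : 28.8 : 3.9

The 4 Gr atoms are independent, so intensities follow the terms of (0.65077 + 0.34923)^4.
P(M) = 0.65077^4 = 0.179354
P(M+2) = 4 × 0.65077^3 × 0.34923^1 = 0.384994
P(M+4) = 6 × 0.65077^2 × 0.34923^2 = 0.309906
P(M+6) = 4 × 0.65077^1 × 0.34923^3 = 0.110872
P(M+8) = 0.34923^4 = 0.014875
The M+2 peak is largest (0.384994); scaling to 100 gives 46.6 : 100.0 : 80.5 : 28.8 : 3.9.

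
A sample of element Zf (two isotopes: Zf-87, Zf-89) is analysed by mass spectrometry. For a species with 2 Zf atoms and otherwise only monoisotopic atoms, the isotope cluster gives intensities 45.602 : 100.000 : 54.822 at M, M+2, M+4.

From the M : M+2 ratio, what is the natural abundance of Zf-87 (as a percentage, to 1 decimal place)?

47.7%

Let p = fractional abundance of Zf-87. I(M+2)/I(M) = [C(2,1)·p^1·(1−p)] / p^2 = 2·(1−p)/p = 100.000/45.602 = 2.1929
(1−p)/p = 2.1929/2 = 1.0964  ⇒  p = 1/(1 + 1.0964) = 0.4770
Zf-87: 47.7%, Zf-89: 52.3%.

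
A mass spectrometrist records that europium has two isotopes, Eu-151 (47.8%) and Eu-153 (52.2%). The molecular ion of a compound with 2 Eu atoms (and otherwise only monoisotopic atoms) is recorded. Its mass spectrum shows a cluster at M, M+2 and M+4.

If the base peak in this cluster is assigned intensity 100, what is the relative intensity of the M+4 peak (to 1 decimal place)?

54.6

Binomial terms of (0.478 + 0.522)^2: M 0.2285, M+2 0.4990, M+4 0.2725 → M+2 is the base peak.
P(M+2) = C(2,1) × 0.478^1 × 0.522^1 = 2 × 0.4780 × 0.5220 = 0.499032 (base)
P(M+4) = C(2,2) × 0.478^0 × 0.522^2 = 1 × 1.0000 × 0.272484 = 0.272484
Relative intensity = 0.272484 / 0.499032 × 100 = 54.6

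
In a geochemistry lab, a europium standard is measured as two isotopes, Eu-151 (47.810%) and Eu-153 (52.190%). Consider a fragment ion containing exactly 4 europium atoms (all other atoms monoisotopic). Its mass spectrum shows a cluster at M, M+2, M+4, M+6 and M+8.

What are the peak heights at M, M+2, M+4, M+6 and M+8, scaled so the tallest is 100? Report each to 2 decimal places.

13.99 : 61.07 : 100.00 : 72.77 : 19.86

The 4 Eu atoms are independent, so intensities follow the terms of (0.47810 + 0.52190)^4.
P(M) = 0.47810^4 = 0.052249
P(M+2) = 4 × 0.47810^3 × 0.52190^1 = 0.228141
P(M+4) = 6 × 0.47810^2 × 0.52190^2 = 0.373563
P(M+6) = 4 × 0.47810^1 × 0.52190^3 = 0.271857
P(M+8) = 0.52190^4 = 0.074191
The M+4 peak is largest (0.373563); scaling to 100 gives 13.99 : 61.07 : 100.00 : 72.77 : 19.86.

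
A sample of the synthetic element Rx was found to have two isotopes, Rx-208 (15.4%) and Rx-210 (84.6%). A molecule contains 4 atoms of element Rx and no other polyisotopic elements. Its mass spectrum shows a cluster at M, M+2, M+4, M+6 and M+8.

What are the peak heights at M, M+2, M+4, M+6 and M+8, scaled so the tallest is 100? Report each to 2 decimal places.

0.11 : 2.41 : 19.88 : 72.81 : 100.00

Expanding (0.154 + 0.846)^4:
P(M) = 0.154^4 = 0.000562
P(M+2) = 4 × 0.154^3 × 0.846^1 = 0.012359
P(M+4) = 6 × 0.154^2 × 0.846^2 = 0.101844
P(M+6) = 4 × 0.154^1 × 0.846^3 = 0.372985
P(M+8) = 0.846^4 = 0.512249
The M+8 peak is largest (0.512249); scaling to 100 gives 0.11 : 2.41 : 19.88 : 72.81 : 100.00.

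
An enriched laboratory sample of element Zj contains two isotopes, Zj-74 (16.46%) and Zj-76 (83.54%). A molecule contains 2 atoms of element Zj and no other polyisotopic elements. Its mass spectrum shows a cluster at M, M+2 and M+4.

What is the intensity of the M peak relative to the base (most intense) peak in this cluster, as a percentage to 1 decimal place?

3.9%

Term probabilities: M 0.0271, M+2 0.2750, M+4 0.6979. Base peak = M+4.
P(M+4) = C(2,2) × 0.1646^0 × 0.8354^2 = 1 × 1.0000 × 0.69789316 = 0.697893 (base)
P(M) = C(2,0) × 0.1646^2 × 0.8354^0 = 1 × 0.02709316 × 1.0000 = 0.027093
Relative intensity = 0.027093 / 0.697893 × 100 = 3.9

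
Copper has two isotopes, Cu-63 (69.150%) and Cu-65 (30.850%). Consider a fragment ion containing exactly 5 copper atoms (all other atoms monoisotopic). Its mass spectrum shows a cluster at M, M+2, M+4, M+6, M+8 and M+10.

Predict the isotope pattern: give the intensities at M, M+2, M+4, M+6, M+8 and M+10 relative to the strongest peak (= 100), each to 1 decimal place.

The 5 Cu atoms are independent, so intensities follow the terms of (0.69150 + 0.30850)^5.
P(M) = 0.69150^5 = 0.158111
P(M+2) = 5 × 0.69150^4 × 0.30850^1 = 0.352691
P(M+4) = 10 × 0.69150^3 × 0.30850^2 = 0.314693
P(M+6) = 10 × 0.69150^2 × 0.30850^3 = 0.140394
P(M+8) = 5 × 0.69150^1 × 0.30850^4 = 0.031317
P(M+10) = 0.30850^5 = 0.002794
The M+2 peak is largest (0.352691); scaling to 100 gives 44.8 : 100.0 : 89.2 : 39.8 : 8.9 : 0.8.

44.8 : 100.0 : 89.2 : 39.8 : 8.9 : 0.8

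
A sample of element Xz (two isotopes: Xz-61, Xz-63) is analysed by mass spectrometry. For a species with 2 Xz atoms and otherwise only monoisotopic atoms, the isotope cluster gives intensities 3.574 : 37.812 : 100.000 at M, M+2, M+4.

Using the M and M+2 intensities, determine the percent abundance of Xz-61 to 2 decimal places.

Let p = fractional abundance of Xz-61. I(M+2)/I(M) = [C(2,1)·p^1·(1−p)] / p^2 = 2·(1−p)/p = 37.812/3.574 = 10.5797
(1−p)/p = 10.5797/2 = 5.2899  ⇒  p = 1/(1 + 5.2899) = 0.1590
Xz-61: 15.90%, Xz-63: 84.10%.

15.90%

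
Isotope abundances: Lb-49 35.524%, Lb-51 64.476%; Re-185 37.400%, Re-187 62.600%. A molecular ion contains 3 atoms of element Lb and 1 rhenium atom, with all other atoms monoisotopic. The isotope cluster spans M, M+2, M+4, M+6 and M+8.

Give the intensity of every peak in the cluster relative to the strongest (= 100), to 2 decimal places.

Element Lb pattern (n=3): 0.04482967 : 0.24409735 : 0.44303628 : 0.2680367
Rhenium pattern (n=1): 0.3740 : 0.6260
Convolve the two distributions (both contribute in 2-u steps):
  M: 0.04482967×0.3740 = 0.016766
  M+2: 0.04482967×0.6260 + 0.24409735×0.3740 = 0.119356
  M+4: 0.24409735×0.6260 + 0.44303628×0.3740 = 0.318501
  M+6: 0.44303628×0.6260 + 0.2680367×0.3740 = 0.377586
  M+8: 0.2680367×0.6260 = 0.167791
Scale to base peak (0.377586) = 100: 4.44 : 31.61 : 84.35 : 100.00 : 44.44

4.44 : 31.61 : 84.35 : 100.00 : 44.44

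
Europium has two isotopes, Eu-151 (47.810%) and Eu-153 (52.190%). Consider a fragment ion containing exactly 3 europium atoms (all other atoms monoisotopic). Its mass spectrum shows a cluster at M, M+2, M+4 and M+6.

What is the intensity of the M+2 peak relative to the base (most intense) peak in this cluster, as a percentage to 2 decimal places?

Binomial terms of (0.47810 + 0.52190)^3: M 0.1093, M+2 0.3579, M+4 0.3907, M+6 0.1422 → M+4 is the base peak.
P(M+4) = C(3,2) × 0.47810^1 × 0.52190^2 = 3 × 0.4781 × 0.27237961 = 0.390674 (base)
P(M+2) = C(3,1) × 0.47810^2 × 0.52190^1 = 3 × 0.22857961 × 0.5219 = 0.357887
Relative intensity = 0.357887 / 0.390674 × 100 = 91.61

91.61%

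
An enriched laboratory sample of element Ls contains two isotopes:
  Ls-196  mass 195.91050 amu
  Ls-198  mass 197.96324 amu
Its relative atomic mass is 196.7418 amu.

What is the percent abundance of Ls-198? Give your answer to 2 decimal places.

40.50%

Let x be the fractional abundance of Ls-196; then Ls-198 has abundance 1 − x.
195.91050·x + 197.96324·(1 − x) = 196.7418
(195.91050 − 197.96324)·x = 196.7418 − 197.96324
x = -1.22144 / -2.05274 = 0.59503 → 59.50% Ls-196, 40.50% Ls-198.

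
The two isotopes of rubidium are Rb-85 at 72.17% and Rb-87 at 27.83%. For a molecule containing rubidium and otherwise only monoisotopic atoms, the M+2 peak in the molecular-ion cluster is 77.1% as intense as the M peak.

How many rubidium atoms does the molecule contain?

2

The M+2/M ratio from n Rb atoms is n · q/p = n · 0.2783/0.7217.
n = 0.771 × 0.7217/0.2783 = 2.00 ≈ 2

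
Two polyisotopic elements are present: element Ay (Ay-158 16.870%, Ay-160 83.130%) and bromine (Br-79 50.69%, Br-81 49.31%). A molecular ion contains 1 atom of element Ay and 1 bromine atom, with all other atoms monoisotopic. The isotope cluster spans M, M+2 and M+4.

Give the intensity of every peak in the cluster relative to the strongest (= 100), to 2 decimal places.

Element Ay pattern (n=1): 0.1687 : 0.8313
Bromine pattern (n=1): 0.5069 : 0.4931
Convolve the two distributions (both contribute in 2-u steps):
  M: 0.1687×0.5069 = 0.085514
  M+2: 0.1687×0.4931 + 0.8313×0.5069 = 0.504572
  M+4: 0.8313×0.4931 = 0.409914
Scale to base peak (0.504572) = 100: 16.95 : 100.00 : 81.24

16.95 : 100.00 : 81.24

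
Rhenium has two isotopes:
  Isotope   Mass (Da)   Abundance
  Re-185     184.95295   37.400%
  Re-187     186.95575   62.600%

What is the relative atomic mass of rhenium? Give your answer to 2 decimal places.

Ar = Σ fᵢ·mᵢ = 0.37400 × 184.95295 + 0.62600 × 186.95575
= 69.172403 + 117.034300 = 186.206703 Da

186.21 Da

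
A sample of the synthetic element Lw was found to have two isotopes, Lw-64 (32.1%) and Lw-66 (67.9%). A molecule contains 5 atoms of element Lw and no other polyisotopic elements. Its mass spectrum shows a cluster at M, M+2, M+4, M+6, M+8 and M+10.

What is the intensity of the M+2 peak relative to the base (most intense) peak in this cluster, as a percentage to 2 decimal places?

Term probabilities: M 0.0034, M+2 0.0360, M+4 0.1525, M+6 0.3226, M+8 0.3412, M+10 0.1443. Base peak = M+8.
P(M+8) = C(5,4) × 0.321^1 × 0.679^4 = 5 × 0.3210 × 0.2125588 = 0.341157 (base)
P(M+2) = C(5,1) × 0.321^4 × 0.679^1 = 5 × 0.01061745 × 0.6790 = 0.036046
Relative intensity = 0.036046 / 0.341157 × 100 = 10.57

10.57%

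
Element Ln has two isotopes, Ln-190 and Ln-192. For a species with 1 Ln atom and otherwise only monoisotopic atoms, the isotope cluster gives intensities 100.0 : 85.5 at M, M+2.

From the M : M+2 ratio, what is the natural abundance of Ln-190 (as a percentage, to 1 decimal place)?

Write p for the Ln-190 fraction. I(M+2)/I(M) = [C(1,1)·p^0·(1−p)] / p^1 = 1·(1−p)/p = 85.5/100.0 = 0.8550
(1−p)/p = 0.8550/1 = 0.8550  ⇒  p = 1/(1 + 0.8550) = 0.5391
Ln-190: 53.9%, Ln-192: 46.1%.

53.9%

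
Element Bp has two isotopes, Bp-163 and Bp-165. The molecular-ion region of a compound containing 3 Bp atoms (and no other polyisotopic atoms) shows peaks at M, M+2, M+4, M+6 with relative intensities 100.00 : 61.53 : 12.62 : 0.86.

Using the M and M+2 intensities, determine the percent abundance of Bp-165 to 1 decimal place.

Write p for the Bp-163 fraction. I(M+2)/I(M) = [C(3,1)·p^2·(1−p)] / p^3 = 3·(1−p)/p = 61.53/100.00 = 0.6153
(1−p)/p = 0.6153/3 = 0.2051  ⇒  p = 1/(1 + 0.2051) = 0.8298
Bp-163: 83.0%, Bp-165: 17.0%.

17.0%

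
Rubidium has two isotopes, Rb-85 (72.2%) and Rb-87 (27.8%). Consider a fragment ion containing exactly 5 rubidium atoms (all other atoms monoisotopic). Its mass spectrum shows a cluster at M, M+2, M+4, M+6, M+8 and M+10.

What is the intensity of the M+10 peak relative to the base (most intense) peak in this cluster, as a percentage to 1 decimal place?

Term probabilities: M 0.1962, M+2 0.3777, M+4 0.2909, M+6 0.1120, M+8 0.0216, M+10 0.0017. Base peak = M+2.
P(M+2) = C(5,1) × 0.722^4 × 0.278^1 = 5 × 0.27173701 × 0.2780 = 0.377714 (base)
P(M+10) = C(5,5) × 0.722^0 × 0.278^5 = 1 × 1.0000 × 0.00166044 = 0.001660
Relative intensity = 0.001660 / 0.377714 × 100 = 0.4

0.4%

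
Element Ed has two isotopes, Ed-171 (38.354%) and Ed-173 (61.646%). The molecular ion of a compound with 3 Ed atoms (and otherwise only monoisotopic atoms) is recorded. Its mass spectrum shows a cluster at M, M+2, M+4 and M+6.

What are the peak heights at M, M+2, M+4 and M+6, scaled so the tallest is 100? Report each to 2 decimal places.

12.90 : 62.22 : 100.00 : 53.58

Expanding (0.38354 + 0.61646)^3:
P(M) = 0.38354^3 = 0.056420
P(M+2) = 3 × 0.38354^2 × 0.61646^1 = 0.272049
P(M+4) = 3 × 0.38354^1 × 0.61646^2 = 0.437262
P(M+6) = 0.61646^3 = 0.234269
The M+4 peak is largest (0.437262); scaling to 100 gives 12.90 : 62.22 : 100.00 : 53.58.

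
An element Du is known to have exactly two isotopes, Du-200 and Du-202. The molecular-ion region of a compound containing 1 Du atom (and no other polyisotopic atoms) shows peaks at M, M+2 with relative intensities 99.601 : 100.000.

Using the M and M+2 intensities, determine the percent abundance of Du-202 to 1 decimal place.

Let p = fractional abundance of Du-200. I(M+2)/I(M) = [C(1,1)·p^0·(1−p)] / p^1 = 1·(1−p)/p = 100.000/99.601 = 1.0040
(1−p)/p = 1.0040/1 = 1.0040  ⇒  p = 1/(1 + 1.0040) = 0.4990
Du-200: 49.9%, Du-202: 50.1%.

50.1%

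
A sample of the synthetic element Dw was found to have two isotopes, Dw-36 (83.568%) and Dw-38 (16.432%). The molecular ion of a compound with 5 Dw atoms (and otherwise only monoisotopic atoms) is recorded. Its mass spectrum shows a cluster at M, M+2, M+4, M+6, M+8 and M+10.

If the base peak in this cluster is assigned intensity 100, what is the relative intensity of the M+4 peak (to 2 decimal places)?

38.66

(0.83568 + 0.16432)^5 gives M 0.4076, M+2 0.4007, M+4 0.1576, M+6 0.0310, M+8 0.0030, M+10 0.0001; the largest is M.
P(M) = C(5,0) × 0.83568^5 × 0.16432^0 = 1 × 0.40756797 × 1.0000 = 0.407568 (base)
P(M+4) = C(5,2) × 0.83568^3 × 0.16432^2 = 10 × 0.58360637 × 0.02700106 = 0.157580
Relative intensity = 0.157580 / 0.407568 × 100 = 38.66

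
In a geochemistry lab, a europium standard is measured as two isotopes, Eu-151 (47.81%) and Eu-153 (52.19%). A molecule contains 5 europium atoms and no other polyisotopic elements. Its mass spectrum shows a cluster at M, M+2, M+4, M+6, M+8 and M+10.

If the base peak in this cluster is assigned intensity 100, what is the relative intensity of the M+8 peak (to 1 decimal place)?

54.6

(0.4781 + 0.5219)^5 gives M 0.0250, M+2 0.1363, M+4 0.2977, M+6 0.3249, M+8 0.1774, M+10 0.0387; the largest is M+6.
P(M+6) = C(5,3) × 0.4781^2 × 0.5219^3 = 10 × 0.22857961 × 0.14215492 = 0.324937 (base)
P(M+8) = C(5,4) × 0.4781^1 × 0.5219^4 = 5 × 0.4781 × 0.07419065 = 0.177353
Relative intensity = 0.177353 / 0.324937 × 100 = 54.6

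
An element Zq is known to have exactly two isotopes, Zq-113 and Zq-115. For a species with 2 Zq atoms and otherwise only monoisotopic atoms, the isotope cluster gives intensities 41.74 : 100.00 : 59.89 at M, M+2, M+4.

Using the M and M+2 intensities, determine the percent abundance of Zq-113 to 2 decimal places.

45.50%

Write p for the Zq-113 fraction. I(M+2)/I(M) = [C(2,1)·p^1·(1−p)] / p^2 = 2·(1−p)/p = 100.00/41.74 = 2.3958
(1−p)/p = 2.3958/2 = 1.1979  ⇒  p = 1/(1 + 1.1979) = 0.4550
Zq-113: 45.50%, Zq-115: 54.50%.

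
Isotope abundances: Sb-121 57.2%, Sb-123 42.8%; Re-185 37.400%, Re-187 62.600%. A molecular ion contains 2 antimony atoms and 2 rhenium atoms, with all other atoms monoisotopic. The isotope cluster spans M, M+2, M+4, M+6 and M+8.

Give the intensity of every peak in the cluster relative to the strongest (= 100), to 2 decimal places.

11.95 : 57.87 : 100.00 : 72.47 : 18.74

Antimony pattern (n=2): 0.327184 : 0.489632 : 0.183184
Rhenium pattern (n=2): 0.139876 : 0.468248 : 0.391876
Convolve the two distributions (both contribute in 2-u steps):
  M: 0.327184×0.139876 = 0.045765
  M+2: 0.327184×0.468248 + 0.489632×0.139876 = 0.221691
  M+4: 0.327184×0.391876 + 0.489632×0.468248 + 0.183184×0.139876 = 0.383108
  M+6: 0.489632×0.391876 + 0.183184×0.468248 = 0.277651
  M+8: 0.183184×0.391876 = 0.071785
Scale to base peak (0.383108) = 100: 11.95 : 57.87 : 100.00 : 72.47 : 18.74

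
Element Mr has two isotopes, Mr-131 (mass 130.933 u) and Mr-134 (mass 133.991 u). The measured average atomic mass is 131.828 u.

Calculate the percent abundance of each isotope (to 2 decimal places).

Mr-131: 70.73%, Mr-134: 29.27%

Let x be the fractional abundance of Mr-131; then Mr-134 has abundance 1 − x.
130.933·x + 133.991·(1 − x) = 131.828
(130.933 − 133.991)·x = 131.828 − 133.991
x = -2.163 / -3.058 = 0.70733 → 70.73% Mr-131, 29.27% Mr-134.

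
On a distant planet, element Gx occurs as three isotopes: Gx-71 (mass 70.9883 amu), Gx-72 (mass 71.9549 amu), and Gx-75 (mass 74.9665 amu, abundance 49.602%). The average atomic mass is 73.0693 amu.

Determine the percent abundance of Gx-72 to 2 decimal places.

11.15%

Let x and y be the fractions of Gx-71 and Gx-72. Then x + y = 1 − 0.49602 = 0.50398 and 70.9883x + 71.9549y = 73.0693 − 0.49602×74.9665 = 35.88441667.
Substituting: 70.9883x + 71.9549(0.50398 − x) = 35.88441667
(70.9883 − 71.9549)x = -0.379413832  ⇒  x = 0.39252, y = 0.11146
Gx-71: 39.25%, Gx-72: 11.15%.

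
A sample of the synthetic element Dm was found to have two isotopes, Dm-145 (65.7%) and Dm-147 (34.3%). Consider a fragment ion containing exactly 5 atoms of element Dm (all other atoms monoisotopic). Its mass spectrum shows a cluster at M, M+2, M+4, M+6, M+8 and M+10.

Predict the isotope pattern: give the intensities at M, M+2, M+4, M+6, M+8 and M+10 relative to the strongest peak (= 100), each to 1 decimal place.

The 5 Dm atoms are independent, so intensities follow the terms of (0.657 + 0.343)^5.
P(M) = 0.657^5 = 0.122413
P(M+2) = 5 × 0.657^4 × 0.343^1 = 0.319540
P(M+4) = 10 × 0.657^3 × 0.343^2 = 0.333645
P(M+6) = 10 × 0.657^2 × 0.343^3 = 0.174186
P(M+8) = 5 × 0.657^1 × 0.343^4 = 0.045469
P(M+10) = 0.343^5 = 0.004748
The M+4 peak is largest (0.333645); scaling to 100 gives 36.7 : 95.8 : 100.0 : 52.2 : 13.6 : 1.4.

36.7 : 95.8 : 100.0 : 52.2 : 13.6 : 1.4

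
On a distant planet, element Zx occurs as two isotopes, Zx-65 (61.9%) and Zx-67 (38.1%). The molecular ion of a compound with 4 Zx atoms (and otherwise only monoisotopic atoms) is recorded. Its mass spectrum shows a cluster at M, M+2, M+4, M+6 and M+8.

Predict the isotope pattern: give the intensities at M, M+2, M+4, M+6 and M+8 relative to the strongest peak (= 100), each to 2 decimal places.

Expanding (0.619 + 0.381)^4:
P(M) = 0.619^4 = 0.146812
P(M+2) = 4 × 0.619^3 × 0.381^1 = 0.361457
P(M+4) = 6 × 0.619^2 × 0.381^2 = 0.333720
P(M+6) = 4 × 0.619^1 × 0.381^3 = 0.136939
P(M+8) = 0.381^4 = 0.021072
The M+2 peak is largest (0.361457); scaling to 100 gives 40.62 : 100.00 : 92.33 : 37.89 : 5.83.

40.62 : 100.00 : 92.33 : 37.89 : 5.83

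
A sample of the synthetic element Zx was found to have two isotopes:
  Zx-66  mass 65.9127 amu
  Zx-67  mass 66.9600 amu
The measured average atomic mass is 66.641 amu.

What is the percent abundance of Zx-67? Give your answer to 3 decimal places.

Let x be the fractional abundance of Zx-66; then Zx-67 has abundance 1 − x.
65.9127·x + 66.9600·(1 − x) = 66.641
(65.9127 − 66.9600)·x = 66.641 − 66.9600
x = -0.3190 / -1.0473 = 0.30459 → 30.459% Zx-66, 69.541% Zx-67.

69.541%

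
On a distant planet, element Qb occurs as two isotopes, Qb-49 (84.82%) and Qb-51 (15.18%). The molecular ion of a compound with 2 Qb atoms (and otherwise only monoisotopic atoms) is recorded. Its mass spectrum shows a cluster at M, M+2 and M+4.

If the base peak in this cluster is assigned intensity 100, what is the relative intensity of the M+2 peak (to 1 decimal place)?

35.8

Binomial terms of (0.8482 + 0.1518)^2: M 0.7194, M+2 0.2575, M+4 0.0230 → M is the base peak.
P(M) = C(2,0) × 0.8482^2 × 0.1518^0 = 1 × 0.71944324 × 1.0000 = 0.719443 (base)
P(M+2) = C(2,1) × 0.8482^1 × 0.1518^1 = 2 × 0.8482 × 0.1518 = 0.257514
Relative intensity = 0.257514 / 0.719443 × 100 = 35.8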